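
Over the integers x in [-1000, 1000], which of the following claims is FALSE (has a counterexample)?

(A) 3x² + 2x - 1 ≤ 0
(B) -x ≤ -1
(A) x = 1: LHS = 3·1² + 2·1 - 1 = 4; 4 ≤ 0 — FAILS
(B) x = 0: LHS = -0 = 0; 0 ≤ -1 — FAILS

Answer: Both A and B are false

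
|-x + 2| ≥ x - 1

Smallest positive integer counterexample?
Testing positive integers:
x = 1: LHS = |-1 + 2| = |1| = 1, RHS = 1 - 1 = 0; 1 ≥ 0 — holds
x = 2: LHS = |-2 + 2| = |0| = 0, RHS = 2 - 1 = 1; 0 ≥ 1 — FAILS  ← smallest positive counterexample

Answer: x = 2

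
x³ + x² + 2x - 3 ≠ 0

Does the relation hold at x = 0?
x = 0: LHS = 0³ + 0² + 2·0 - 3 = -3; -3 ≠ 0 — holds

The relation is satisfied at x = 0.

Answer: Yes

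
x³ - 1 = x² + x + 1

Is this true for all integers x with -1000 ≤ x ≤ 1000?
The claim fails at x = 0:
x = 0: LHS = 0³ - 1 = -1, RHS = 0² + 0 + 1 = 1; -1 = 1 — FAILS

Because a single integer refutes it, the statement is false.

Answer: False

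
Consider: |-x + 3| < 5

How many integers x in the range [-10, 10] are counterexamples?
Counterexamples in [-10, 10]: {-10, -9, -8, -7, -6, -5, -4, -3, -2, 8, 9, 10}.

Counting them gives 12 values.

Answer: 12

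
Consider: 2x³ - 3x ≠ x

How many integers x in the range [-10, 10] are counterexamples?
Counterexamples in [-10, 10]: {0}.

Counting them gives 1 values.

Answer: 1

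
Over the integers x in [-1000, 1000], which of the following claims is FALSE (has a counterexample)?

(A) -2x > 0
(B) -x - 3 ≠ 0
(A) x = 0: LHS = -2·0 = 0; 0 > 0 — FAILS
(B) x = -3: LHS = -(-3) - 3 = 0; 0 ≠ 0 — FAILS

Answer: Both A and B are false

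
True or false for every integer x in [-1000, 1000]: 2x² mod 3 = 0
The claim fails at x = 1:
x = 1: LHS = (2·1²) mod 3 = 2 mod 3 = 2; 2 = 0 — FAILS

Because a single integer refutes it, the statement is false.

Answer: False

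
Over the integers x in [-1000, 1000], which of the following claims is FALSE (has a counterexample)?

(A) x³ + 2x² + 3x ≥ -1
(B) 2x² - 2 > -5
(A) x = -1: LHS = (-1)³ + 2·(-1)² + 3·(-1) = -2; -2 ≥ -1 — FAILS

(B) Over all integers in [-1000, 1000], LHS − RHS is smallest at x = 0, where it equals 3:
x = 0: LHS = 2·0² - 2 = -2; -2 > -5 — holds
At the ends of the range:
x = -1000: LHS = 2·(-1000)² - 2 = 1999998; 1999998 > -5 — holds
x = 1000: LHS = 2·1000² - 2 = 1999998; 1999998 > -5 — holds
Hence LHS − RHS is never zero or negative, i.e. LHS > RHS throughout, so the relation holds for every integer in [-1000, 1000].

Only (A) has a counterexample.

Answer: A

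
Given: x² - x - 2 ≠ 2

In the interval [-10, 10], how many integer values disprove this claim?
Track d = LHS − RHS over the integers in [-10, 10]. Equality would need d = 0, but d changes sign only between consecutive integers, jumping over 0:
x = -2: LHS = (-2)² - (-2) - 2 = 4; 4 ≠ 2 — holds  (d = 2)
x = -1: LHS = (-1)² - (-1) - 2 = 0; 0 ≠ 2 — holds  (d = -2)
x = 2: LHS = 2² - 2 - 2 = 0; 0 ≠ 2 — holds  (d = -2)
x = 3: LHS = 3² - 3 - 2 = 4; 4 ≠ 2 — holds  (d = 2)
Away from these crossings d keeps a constant sign, and checking every integer in [-10, 10] confirms d ≠ 0 throughout. Hence the two sides are never equal, so the relation holds for every integer in [-10, 10].

No counterexample appears in that range.

Answer: 0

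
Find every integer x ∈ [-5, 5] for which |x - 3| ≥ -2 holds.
An absolute value is never negative, so the left side is ≥ 0 for every x, while the right side is -2. Tightest case in [-5, 5] is x = 3:
x = 3: LHS = |3 - 3| = |0| = 0; 0 ≥ -2 — holds
Hence LHS − RHS is never negative, i.e. LHS ≥ RHS throughout, so the relation holds for every integer in [-5, 5].

Answer: All integers in [-5, 5]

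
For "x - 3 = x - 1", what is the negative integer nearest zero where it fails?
Testing negative integers from -1 downward:
x = -1: LHS = (-1) - 3 = -4, RHS = (-1) - 1 = -2; -4 = -2 — FAILS  ← closest negative counterexample to 0

Answer: x = -1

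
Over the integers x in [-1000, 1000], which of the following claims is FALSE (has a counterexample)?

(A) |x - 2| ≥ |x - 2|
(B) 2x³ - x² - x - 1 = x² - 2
(A) Over all integers in [-1000, 1000], LHS − RHS is smallest at x = 0, where it equals 0:
x = 0: LHS = |0 - 2| = |-2| = 2, RHS = |0 - 2| = |-2| = 2; 2 ≥ 2 — holds
At the ends of the range:
x = -1000: LHS = |(-1000) - 2| = |-1002| = 1002, RHS = |(-1000) - 2| = |-1002| = 1002; 1002 ≥ 1002 — holds
x = 1000: LHS = |1000 - 2| = |998| = 998, RHS = |1000 - 2| = |998| = 998; 998 ≥ 998 — holds
Hence LHS − RHS is never negative, i.e. LHS ≥ RHS throughout, so the relation holds for every integer in [-1000, 1000].

(B) x = 0: LHS = 2·0³ - 0² - 0 - 1 = -1, RHS = 0² - 2 = -2; -1 = -2 — FAILS

Only (B) has a counterexample.

Answer: B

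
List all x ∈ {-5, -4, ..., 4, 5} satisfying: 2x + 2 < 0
Holds for: {-5, -4, -3, -2}
Fails for: {-1, 0, 1, 2, 3, 4, 5}

Answer: {-5, -4, -3, -2}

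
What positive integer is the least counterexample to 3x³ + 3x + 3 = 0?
Testing positive integers:
x = 1: LHS = 3·1³ + 3·1 + 3 = 9; 9 = 0 — FAILS  ← smallest positive counterexample

Answer: x = 1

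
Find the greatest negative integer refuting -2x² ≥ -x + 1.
Testing negative integers from -1 downward:
x = -1: LHS = -2·(-1)² = -2, RHS = -(-1) + 1 = 2; -2 ≥ 2 — FAILS  ← closest negative counterexample to 0

Answer: x = -1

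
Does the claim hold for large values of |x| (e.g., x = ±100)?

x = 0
x = 100: 100 = 0 — FAILS
x = -100: -100 = 0 — FAILS

Answer: No, fails for both x = 100 and x = -100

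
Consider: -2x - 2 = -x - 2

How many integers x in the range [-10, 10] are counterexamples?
Counterexamples in [-10, 10]: {-10, -9, -8, -7, -6, -5, -4, -3, -2, -1, 1, 2, 3, 4, 5, 6, 7, 8, 9, 10}.

Counting them gives 20 values.

Answer: 20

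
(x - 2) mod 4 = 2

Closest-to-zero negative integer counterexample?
Testing negative integers from -1 downward:
x = -1: LHS = ((-1) - 2) mod 4 = (-3) mod 4 = 1; 1 = 2 — FAILS  ← closest negative counterexample to 0

Answer: x = -1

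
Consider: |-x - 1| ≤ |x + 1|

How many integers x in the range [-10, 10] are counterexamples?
Over all integers in [-10, 10], LHS − RHS is largest at x = 0, where it equals 0:
x = 0: LHS = |-0 - 1| = |-1| = 1, RHS = |0 + 1| = |1| = 1; 1 ≤ 1 — holds
At the ends of the range:
x = -10: LHS = |-(-10) - 1| = |9| = 9, RHS = |(-10) + 1| = |-9| = 9; 9 ≤ 9 — holds
x = 10: LHS = |-10 - 1| = |-11| = 11, RHS = |10 + 1| = |11| = 11; 11 ≤ 11 — holds
Hence LHS − RHS is never positive, i.e. LHS ≤ RHS throughout, so the relation holds for every integer in [-10, 10].

No counterexample appears in that range.

Answer: 0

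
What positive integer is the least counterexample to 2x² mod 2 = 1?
Testing positive integers:
x = 1: LHS = (2·1²) mod 2 = 2 mod 2 = 0; 0 = 1 — FAILS  ← smallest positive counterexample

Answer: x = 1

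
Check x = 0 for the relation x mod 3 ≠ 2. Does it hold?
x = 0: LHS = 0 mod 3 = 0; 0 ≠ 2 — holds

The relation is satisfied at x = 0.

Answer: Yes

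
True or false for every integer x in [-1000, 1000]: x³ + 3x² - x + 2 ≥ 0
The claim fails at x = -4:
x = -4: LHS = (-4)³ + 3·(-4)² - (-4) + 2 = -10; -10 ≥ 0 — FAILS

Because a single integer refutes it, the statement is false.

Answer: False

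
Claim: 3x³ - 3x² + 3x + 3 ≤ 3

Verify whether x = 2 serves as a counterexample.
Substitute x = 2 into the relation:
x = 2: LHS = 3·2³ - 3·2² + 3·2 + 3 = 21; 21 ≤ 3 — FAILS

Since the claim fails at x = 2, this value is a counterexample.

Answer: Yes, x = 2 is a counterexample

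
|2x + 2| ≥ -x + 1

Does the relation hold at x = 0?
x = 0: LHS = |2·0 + 2| = |2| = 2, RHS = -0 + 1 = 1; 2 ≥ 1 — holds

The relation is satisfied at x = 0.

Answer: Yes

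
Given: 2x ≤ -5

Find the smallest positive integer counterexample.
Testing positive integers:
x = 1: LHS = 2·1 = 2; 2 ≤ -5 — FAILS  ← smallest positive counterexample

Answer: x = 1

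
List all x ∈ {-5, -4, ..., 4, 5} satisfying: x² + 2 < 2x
Over all integers in [-5, 5], LHS − RHS is smallest at x = 1, where it equals 1:
x = 1: LHS = 1² + 2 = 3, RHS = 2·1 = 2; 3 < 2 — FAILS
At the ends of the range:
x = -5: LHS = (-5)² + 2 = 27, RHS = 2·(-5) = -10; 27 < -10 — FAILS
x = 5: LHS = 5² + 2 = 27, RHS = 2·5 = 10; 27 < 10 — FAILS
Hence LHS − RHS is never negative, i.e. LHS ≥ RHS throughout, so the claimed relation (<) fails for every integer in [-5, 5].

Answer: None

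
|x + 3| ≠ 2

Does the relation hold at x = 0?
x = 0: LHS = |0 + 3| = |3| = 3; 3 ≠ 2 — holds

The relation is satisfied at x = 0.

Answer: Yes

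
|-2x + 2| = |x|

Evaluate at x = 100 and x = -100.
x = 100: LHS = |-2·100 + 2| = |-198| = 198, RHS = |100| = 100; 198 = 100 — FAILS
x = -100: LHS = |-2·(-100) + 2| = |202| = 202, RHS = |-100| = 100; 202 = 100 — FAILS

Answer: No, fails for both x = 100 and x = -100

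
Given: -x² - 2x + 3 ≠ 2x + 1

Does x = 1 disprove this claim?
Substitute x = 1 into the relation:
x = 1: LHS = -1² - 2·1 + 3 = 0, RHS = 2·1 + 1 = 3; 0 ≠ 3 — holds

The relation holds at x = 1, so it is not a counterexample.

Answer: No, x = 1 is not a counterexample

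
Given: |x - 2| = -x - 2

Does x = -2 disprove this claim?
Substitute x = -2 into the relation:
x = -2: LHS = |(-2) - 2| = |-4| = 4, RHS = -(-2) - 2 = 0; 4 = 0 — FAILS

Since the claim fails at x = -2, this value is a counterexample.

Answer: Yes, x = -2 is a counterexample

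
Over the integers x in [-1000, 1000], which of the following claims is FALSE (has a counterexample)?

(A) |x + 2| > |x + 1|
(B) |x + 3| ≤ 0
(A) x = -2: LHS = |(-2) + 2| = |0| = 0, RHS = |(-2) + 1| = |-1| = 1; 0 > 1 — FAILS
(B) x = 0: LHS = |0 + 3| = |3| = 3; 3 ≤ 0 — FAILS

Answer: Both A and B are false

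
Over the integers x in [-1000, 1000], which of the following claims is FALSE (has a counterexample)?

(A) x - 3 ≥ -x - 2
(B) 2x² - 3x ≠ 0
(A) x = 0: LHS = 0 - 3 = -3, RHS = -0 - 2 = -2; -3 ≥ -2 — FAILS
(B) x = 0: LHS = 2·0² - 3·0 = 0; 0 ≠ 0 — FAILS

Answer: Both A and B are false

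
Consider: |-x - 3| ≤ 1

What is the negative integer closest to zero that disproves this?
Testing negative integers from -1 downward:
x = -1: LHS = |-(-1) - 3| = |-2| = 2; 2 ≤ 1 — FAILS  ← closest negative counterexample to 0

Answer: x = -1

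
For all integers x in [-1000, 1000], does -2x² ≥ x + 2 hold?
The claim fails at x = 0:
x = 0: LHS = -2·0² = 0, RHS = 0 + 2 = 2; 0 ≥ 2 — FAILS

Because a single integer refutes it, the statement is false.

Answer: False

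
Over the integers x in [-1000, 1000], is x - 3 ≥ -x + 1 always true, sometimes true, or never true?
Holds at x = 2: LHS = 2 - 3 = -1, RHS = -2 + 1 = -1; -1 ≥ -1 — holds
Fails at x = 0: LHS = 0 - 3 = -3, RHS = -0 + 1 = 1; -3 ≥ 1 — FAILS
It is satisfied by some integers in the range but not all.

Answer: Sometimes true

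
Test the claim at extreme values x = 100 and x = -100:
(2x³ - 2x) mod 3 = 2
x = 100: LHS = (2·100³ - 2·100) mod 3 = 1999800 mod 3 = 0; 0 = 2 — FAILS
x = -100: LHS = (2·(-100)³ - 2·(-100)) mod 3 = (-1999800) mod 3 = 0; 0 = 2 — FAILS

Answer: No, fails for both x = 100 and x = -100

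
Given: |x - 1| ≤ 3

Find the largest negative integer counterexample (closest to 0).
Testing negative integers from -1 downward:
x = -1: LHS = |(-1) - 1| = |-2| = 2; 2 ≤ 3 — holds
x = -2: LHS = |(-2) - 1| = |-3| = 3; 3 ≤ 3 — holds
x = -3: LHS = |(-3) - 1| = |-4| = 4; 4 ≤ 3 — FAILS  ← closest negative counterexample to 0

Answer: x = -3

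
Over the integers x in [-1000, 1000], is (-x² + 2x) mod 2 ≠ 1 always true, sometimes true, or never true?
Holds at x = 0: LHS = (-0² + 2·0) mod 2 = 0 mod 2 = 0; 0 ≠ 1 — holds
Fails at x = 1: LHS = (-1² + 2·1) mod 2 = 1 mod 2 = 1; 1 ≠ 1 — FAILS
It is satisfied by some integers in the range but not all.

Answer: Sometimes true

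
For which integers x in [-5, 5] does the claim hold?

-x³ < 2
Holds for: {-1, 0, 1, 2, 3, 4, 5}
Fails for: {-5, -4, -3, -2}

Answer: {-1, 0, 1, 2, 3, 4, 5}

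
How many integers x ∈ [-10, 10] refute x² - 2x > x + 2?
Counterexamples in [-10, 10]: {0, 1, 2, 3}.

Counting them gives 4 values.

Answer: 4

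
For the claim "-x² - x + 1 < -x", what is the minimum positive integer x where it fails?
Testing positive integers:
x = 1: LHS = -1² - 1 + 1 = -1; -1 < -1 — FAILS  ← smallest positive counterexample

Answer: x = 1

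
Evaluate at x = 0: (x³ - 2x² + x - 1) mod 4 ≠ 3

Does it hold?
x = 0: LHS = (0³ - 2·0² + 0 - 1) mod 4 = (-1) mod 4 = 3; 3 ≠ 3 — FAILS

The relation fails at x = 0, so x = 0 is a counterexample.

Answer: No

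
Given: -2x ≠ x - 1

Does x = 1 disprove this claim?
Substitute x = 1 into the relation:
x = 1: LHS = -2·1 = -2, RHS = 1 - 1 = 0; -2 ≠ 0 — holds

The relation holds at x = 1, so it is not a counterexample.

Answer: No, x = 1 is not a counterexample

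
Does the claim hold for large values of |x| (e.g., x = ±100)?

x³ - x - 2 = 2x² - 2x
x = 100: LHS = 100³ - 100 - 2 = 999898, RHS = 2·100² - 2·100 = 19800; 999898 = 19800 — FAILS
x = -100: LHS = (-100)³ - (-100) - 2 = -999902, RHS = 2·(-100)² - 2·(-100) = 20200; -999902 = 20200 — FAILS

Answer: No, fails for both x = 100 and x = -100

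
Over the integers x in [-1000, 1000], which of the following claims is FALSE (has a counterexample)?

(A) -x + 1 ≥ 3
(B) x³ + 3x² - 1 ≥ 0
(A) x = 0: LHS = -0 + 1 = 1; 1 ≥ 3 — FAILS
(B) x = 0: LHS = 0³ + 3·0² - 1 = -1; -1 ≥ 0 — FAILS

Answer: Both A and B are false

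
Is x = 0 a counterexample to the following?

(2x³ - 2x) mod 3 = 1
Substitute x = 0 into the relation:
x = 0: LHS = (2·0³ - 2·0) mod 3 = 0 mod 3 = 0; 0 = 1 — FAILS

Since the claim fails at x = 0, this value is a counterexample.

Answer: Yes, x = 0 is a counterexample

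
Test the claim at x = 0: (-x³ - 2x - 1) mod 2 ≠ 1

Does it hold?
x = 0: LHS = (-0³ - 2·0 - 1) mod 2 = (-1) mod 2 = 1; 1 ≠ 1 — FAILS

The relation fails at x = 0, so x = 0 is a counterexample.

Answer: No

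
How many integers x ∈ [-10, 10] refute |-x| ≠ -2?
An absolute value is never negative, so the left side is ≥ 0 for every x, while the right side is -2. Tightest case in [-10, 10] is x = 0:
x = 0: LHS = |-0| = |0| = 0; 0 ≠ -2 — holds
Hence LHS − RHS is never 0, i.e. the two sides are never equal, so the relation holds for every integer in [-10, 10].

No counterexample appears in that range.

Answer: 0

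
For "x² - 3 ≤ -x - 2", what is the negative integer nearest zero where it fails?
Testing negative integers from -1 downward:
x = -1: LHS = (-1)² - 3 = -2, RHS = -(-1) - 2 = -1; -2 ≤ -1 — holds
x = -2: LHS = (-2)² - 3 = 1, RHS = -(-2) - 2 = 0; 1 ≤ 0 — FAILS  ← closest negative counterexample to 0

Answer: x = -2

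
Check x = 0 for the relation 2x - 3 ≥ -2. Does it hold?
x = 0: LHS = 2·0 - 3 = -3; -3 ≥ -2 — FAILS

The relation fails at x = 0, so x = 0 is a counterexample.

Answer: No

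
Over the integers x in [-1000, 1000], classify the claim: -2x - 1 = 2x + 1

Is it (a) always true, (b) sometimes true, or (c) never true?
Track d = LHS − RHS over the integers in [-1000, 1000]. Equality would need d = 0, but d changes sign only between consecutive integers, jumping over 0:
x = -1: LHS = -2·(-1) - 1 = 1, RHS = 2·(-1) + 1 = -1; 1 = -1 — FAILS  (d = 2)
x = 0: LHS = -2·0 - 1 = -1, RHS = 2·0 + 1 = 1; -1 = 1 — FAILS  (d = -2)
Away from these crossings d keeps a constant sign, and checking every integer in [-1000, 1000] confirms d ≠ 0 throughout. Hence the two sides are never equal, so the claimed relation (=) fails for every integer in [-1000, 1000].

No integer in the range satisfies it.

Answer: Never true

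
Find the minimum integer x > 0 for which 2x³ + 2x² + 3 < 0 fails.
Testing positive integers:
x = 1: LHS = 2·1³ + 2·1² + 3 = 7; 7 < 0 — FAILS  ← smallest positive counterexample

Answer: x = 1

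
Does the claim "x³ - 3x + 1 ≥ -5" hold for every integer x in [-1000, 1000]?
The claim fails at x = -3:
x = -3: LHS = (-3)³ - 3·(-3) + 1 = -17; -17 ≥ -5 — FAILS

Because a single integer refutes it, the statement is false.

Answer: False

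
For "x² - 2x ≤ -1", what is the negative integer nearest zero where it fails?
Testing negative integers from -1 downward:
x = -1: LHS = (-1)² - 2·(-1) = 3; 3 ≤ -1 — FAILS  ← closest negative counterexample to 0

Answer: x = -1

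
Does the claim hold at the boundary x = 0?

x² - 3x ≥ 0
x = 0: LHS = 0² - 3·0 = 0; 0 ≥ 0 — holds

The relation is satisfied at x = 0.

Answer: Yes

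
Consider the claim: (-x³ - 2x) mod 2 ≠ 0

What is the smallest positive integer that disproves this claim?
Testing positive integers:
x = 1: LHS = (-1³ - 2·1) mod 2 = (-3) mod 2 = 1; 1 ≠ 0 — holds
x = 2: LHS = (-2³ - 2·2) mod 2 = (-12) mod 2 = 0; 0 ≠ 0 — FAILS  ← smallest positive counterexample

Answer: x = 2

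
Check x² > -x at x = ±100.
x = 100: LHS = 100² = 10000; 10000 > -100 — holds
x = -100: LHS = (-100)² = 10000, RHS = -(-100) = 100; 10000 > 100 — holds

Answer: Yes, holds for both x = 100 and x = -100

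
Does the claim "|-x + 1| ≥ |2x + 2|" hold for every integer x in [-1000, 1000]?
The claim fails at x = 0:
x = 0: LHS = |-0 + 1| = |1| = 1, RHS = |2·0 + 2| = |2| = 2; 1 ≥ 2 — FAILS

Because a single integer refutes it, the statement is false.

Answer: False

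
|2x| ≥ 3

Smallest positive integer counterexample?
Testing positive integers:
x = 1: LHS = |2·1| = |2| = 2; 2 ≥ 3 — FAILS  ← smallest positive counterexample

Answer: x = 1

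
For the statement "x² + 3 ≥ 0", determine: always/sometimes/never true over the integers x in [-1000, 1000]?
Over all integers in [-1000, 1000], LHS − RHS is smallest at x = 0, where it equals 3:
x = 0: LHS = 0² + 3 = 3; 3 ≥ 0 — holds
At the ends of the range:
x = -1000: LHS = (-1000)² + 3 = 1000003; 1000003 ≥ 0 — holds
x = 1000: LHS = 1000² + 3 = 1000003; 1000003 ≥ 0 — holds
Hence LHS − RHS is never negative, i.e. LHS ≥ RHS throughout, so the relation holds for every integer in [-1000, 1000].

No counterexample exists.

Answer: Always true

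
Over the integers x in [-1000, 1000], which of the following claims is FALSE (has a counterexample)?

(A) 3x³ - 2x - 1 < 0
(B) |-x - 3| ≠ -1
(A) x = 1: LHS = 3·1³ - 2·1 - 1 = 0; 0 < 0 — FAILS

(B) An absolute value is never negative, so the left side is ≥ 0 for every x, while the right side is -1. Tightest case in [-1000, 1000] is x = -3:
x = -3: LHS = |-(-3) - 3| = |0| = 0; 0 ≠ -1 — holds
Hence LHS − RHS is never 0, i.e. the two sides are never equal, so the relation holds for every integer in [-1000, 1000].

Only (A) has a counterexample.

Answer: A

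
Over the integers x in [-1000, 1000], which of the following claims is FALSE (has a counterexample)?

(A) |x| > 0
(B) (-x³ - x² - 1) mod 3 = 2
(A) x = 0: LHS = |0| = 0; 0 > 0 — FAILS
(B) x = 1: LHS = (-1³ - 1² - 1) mod 3 = (-3) mod 3 = 0; 0 = 2 — FAILS

Answer: Both A and B are false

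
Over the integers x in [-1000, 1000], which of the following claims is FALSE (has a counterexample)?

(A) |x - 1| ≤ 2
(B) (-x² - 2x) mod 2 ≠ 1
(A) x = -2: LHS = |(-2) - 1| = |-3| = 3; 3 ≤ 2 — FAILS
(B) x = 1: LHS = (-1² - 2·1) mod 2 = (-3) mod 2 = 1; 1 ≠ 1 — FAILS

Answer: Both A and B are false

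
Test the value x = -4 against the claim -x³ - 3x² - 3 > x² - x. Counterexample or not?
Substitute x = -4 into the relation:
x = -4: LHS = -(-4)³ - 3·(-4)² - 3 = 13, RHS = (-4)² - (-4) = 20; 13 > 20 — FAILS

Since the claim fails at x = -4, this value is a counterexample.

Answer: Yes, x = -4 is a counterexample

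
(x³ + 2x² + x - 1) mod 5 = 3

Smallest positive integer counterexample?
Testing positive integers:
x = 1: LHS = (1³ + 2·1² + 1 - 1) mod 5 = 3 mod 5 = 3; 3 = 3 — holds
x = 2: LHS = (2³ + 2·2² + 2 - 1) mod 5 = 17 mod 5 = 2; 2 = 3 — FAILS  ← smallest positive counterexample

Answer: x = 2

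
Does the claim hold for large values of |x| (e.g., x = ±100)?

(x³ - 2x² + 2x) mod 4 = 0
x = 100: LHS = (100³ - 2·100² + 2·100) mod 4 = 980200 mod 4 = 0; 0 = 0 — holds
x = -100: LHS = ((-100)³ - 2·(-100)² + 2·(-100)) mod 4 = (-1020200) mod 4 = 0; 0 = 0 — holds

Answer: Yes, holds for both x = 100 and x = -100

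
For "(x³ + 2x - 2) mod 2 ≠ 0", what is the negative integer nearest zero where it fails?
Testing negative integers from -1 downward:
x = -1: LHS = ((-1)³ + 2·(-1) - 2) mod 2 = (-5) mod 2 = 1; 1 ≠ 0 — holds
x = -2: LHS = ((-2)³ + 2·(-2) - 2) mod 2 = (-14) mod 2 = 0; 0 ≠ 0 — FAILS  ← closest negative counterexample to 0

Answer: x = -2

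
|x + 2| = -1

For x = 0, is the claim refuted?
Substitute x = 0 into the relation:
x = 0: LHS = |0 + 2| = |2| = 2; 2 = -1 — FAILS

Since the claim fails at x = 0, this value is a counterexample.

Answer: Yes, x = 0 is a counterexample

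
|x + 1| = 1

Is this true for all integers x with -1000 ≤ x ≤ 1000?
The claim fails at x = 1:
x = 1: LHS = |1 + 1| = |2| = 2; 2 = 1 — FAILS

Because a single integer refutes it, the statement is false.

Answer: False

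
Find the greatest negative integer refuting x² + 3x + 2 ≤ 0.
Testing negative integers from -1 downward:
x = -1: LHS = (-1)² + 3·(-1) + 2 = 0; 0 ≤ 0 — holds
x = -2: LHS = (-2)² + 3·(-2) + 2 = 0; 0 ≤ 0 — holds
x = -3: LHS = (-3)² + 3·(-3) + 2 = 2; 2 ≤ 0 — FAILS  ← closest negative counterexample to 0

Answer: x = -3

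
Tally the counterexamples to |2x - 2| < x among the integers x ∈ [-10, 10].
Counterexamples in [-10, 10]: {-10, -9, -8, -7, -6, -5, -4, -3, -2, -1, 0, 2, 3, 4, 5, 6, 7, 8, 9, 10}.

Counting them gives 20 values.

Answer: 20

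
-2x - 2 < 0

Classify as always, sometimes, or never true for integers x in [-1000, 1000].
Holds at x = 0: LHS = -2·0 - 2 = -2; -2 < 0 — holds
Fails at x = -1: LHS = -2·(-1) - 2 = 0; 0 < 0 — FAILS
It is satisfied by some integers in the range but not all.

Answer: Sometimes true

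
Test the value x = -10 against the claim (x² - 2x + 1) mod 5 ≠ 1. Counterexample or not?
Substitute x = -10 into the relation:
x = -10: LHS = ((-10)² - 2·(-10) + 1) mod 5 = 121 mod 5 = 1; 1 ≠ 1 — FAILS

Since the claim fails at x = -10, this value is a counterexample.

Answer: Yes, x = -10 is a counterexample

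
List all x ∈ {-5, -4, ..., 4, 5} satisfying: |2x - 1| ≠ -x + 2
Holds for: {-5, -4, -3, -2, 0, 2, 3, 4, 5}
Fails for: {-1, 1}

Answer: {-5, -4, -3, -2, 0, 2, 3, 4, 5}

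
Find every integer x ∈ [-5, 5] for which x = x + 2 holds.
Over all integers in [-5, 5], LHS − RHS is always negative; it is closest to 0 at x = 0, where it equals -2:
x = 0: RHS = 0 + 2 = 2; 0 = 2 — FAILS
At the ends of the range:
x = -5: RHS = (-5) + 2 = -3; -5 = -3 — FAILS
x = 5: RHS = 5 + 2 = 7; 5 = 7 — FAILS
Hence LHS − RHS is never 0, i.e. the two sides are never equal, so the claimed relation (=) fails for every integer in [-5, 5].

Answer: None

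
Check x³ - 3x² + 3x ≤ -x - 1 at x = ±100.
x = 100: LHS = 100³ - 3·100² + 3·100 = 970300, RHS = -100 - 1 = -101; 970300 ≤ -101 — FAILS
x = -100: LHS = (-100)³ - 3·(-100)² + 3·(-100) = -1030300, RHS = -(-100) - 1 = 99; -1030300 ≤ 99 — holds

Answer: Partially: fails for x = 100, holds for x = -100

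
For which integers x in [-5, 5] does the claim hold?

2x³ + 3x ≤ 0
Holds for: {-5, -4, -3, -2, -1, 0}
Fails for: {1, 2, 3, 4, 5}

Answer: {-5, -4, -3, -2, -1, 0}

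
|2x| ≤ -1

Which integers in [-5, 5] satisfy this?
An absolute value is never negative, so the left side is ≥ 0 for every x, while the right side is -1. Tightest case in [-5, 5] is x = 0:
x = 0: LHS = |2·0| = |0| = 0; 0 ≤ -1 — FAILS
Hence LHS − RHS is never zero or negative, i.e. LHS > RHS throughout, so the claimed relation (≤) fails for every integer in [-5, 5].

Answer: None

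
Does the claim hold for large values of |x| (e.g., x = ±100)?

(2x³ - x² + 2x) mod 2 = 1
x = 100: LHS = (2·100³ - 100² + 2·100) mod 2 = 1990200 mod 2 = 0; 0 = 1 — FAILS
x = -100: LHS = (2·(-100)³ - (-100)² + 2·(-100)) mod 2 = (-2010200) mod 2 = 0; 0 = 1 — FAILS

Answer: No, fails for both x = 100 and x = -100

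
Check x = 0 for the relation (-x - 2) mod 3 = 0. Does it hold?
x = 0: LHS = (-0 - 2) mod 3 = (-2) mod 3 = 1; 1 = 0 — FAILS

The relation fails at x = 0, so x = 0 is a counterexample.

Answer: No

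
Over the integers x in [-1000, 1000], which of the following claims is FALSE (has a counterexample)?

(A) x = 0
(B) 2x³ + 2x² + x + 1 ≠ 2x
(A) x = 1: 1 = 0 — FAILS

(B) Track d = LHS − RHS over the integers in [-1000, 1000]. Equality would need d = 0, but d changes sign only between consecutive integers, jumping over 0:
x = -2: LHS = 2·(-2)³ + 2·(-2)² + (-2) + 1 = -9, RHS = 2·(-2) = -4; -9 ≠ -4 — holds  (d = -5)
x = -1: LHS = 2·(-1)³ + 2·(-1)² + (-1) + 1 = 0, RHS = 2·(-1) = -2; 0 ≠ -2 — holds  (d = 2)
Away from these crossings d keeps a constant sign, and checking every integer in [-1000, 1000] confirms d ≠ 0 throughout. Hence the two sides are never equal, so the relation holds for every integer in [-1000, 1000].

Only (A) has a counterexample.

Answer: A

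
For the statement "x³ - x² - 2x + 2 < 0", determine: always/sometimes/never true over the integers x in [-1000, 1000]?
Holds at x = -2: LHS = (-2)³ - (-2)² - 2·(-2) + 2 = -6; -6 < 0 — holds
Fails at x = 0: LHS = 0³ - 0² - 2·0 + 2 = 2; 2 < 0 — FAILS
It is satisfied by some integers in the range but not all.

Answer: Sometimes true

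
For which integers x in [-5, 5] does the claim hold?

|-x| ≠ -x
Holds for: {1, 2, 3, 4, 5}
Fails for: {-5, -4, -3, -2, -1, 0}

Answer: {1, 2, 3, 4, 5}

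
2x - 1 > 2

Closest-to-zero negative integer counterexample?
Testing negative integers from -1 downward:
x = -1: LHS = 2·(-1) - 1 = -3; -3 > 2 — FAILS  ← closest negative counterexample to 0

Answer: x = -1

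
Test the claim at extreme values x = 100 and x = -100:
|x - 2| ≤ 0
x = 100: LHS = |100 - 2| = |98| = 98; 98 ≤ 0 — FAILS
x = -100: LHS = |(-100) - 2| = |-102| = 102; 102 ≤ 0 — FAILS

Answer: No, fails for both x = 100 and x = -100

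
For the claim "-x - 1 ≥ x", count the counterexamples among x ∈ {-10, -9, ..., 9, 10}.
Counterexamples in [-10, 10]: {0, 1, 2, 3, 4, 5, 6, 7, 8, 9, 10}.

Counting them gives 11 values.

Answer: 11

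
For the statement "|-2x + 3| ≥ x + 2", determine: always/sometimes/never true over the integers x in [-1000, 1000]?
Holds at x = 0: LHS = |-2·0 + 3| = |3| = 3, RHS = 0 + 2 = 2; 3 ≥ 2 — holds
Fails at x = 1: LHS = |-2·1 + 3| = |1| = 1, RHS = 1 + 2 = 3; 1 ≥ 3 — FAILS
It is satisfied by some integers in the range but not all.

Answer: Sometimes true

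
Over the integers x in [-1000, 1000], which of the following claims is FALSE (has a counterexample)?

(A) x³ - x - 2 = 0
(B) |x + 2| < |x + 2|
(A) x = 0: LHS = 0³ - 0 - 2 = -2; -2 = 0 — FAILS
(B) x = 0: LHS = |0 + 2| = |2| = 2, RHS = |0 + 2| = |2| = 2; 2 < 2 — FAILS

Answer: Both A and B are false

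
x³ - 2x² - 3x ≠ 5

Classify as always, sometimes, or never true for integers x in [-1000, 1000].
Track d = LHS − RHS over the integers in [-1000, 1000]. Equality would need d = 0, but d changes sign only between consecutive integers, jumping over 0:
x = 3: LHS = 3³ - 2·3² - 3·3 = 0; 0 ≠ 5 — holds  (d = -5)
x = 4: LHS = 4³ - 2·4² - 3·4 = 20; 20 ≠ 5 — holds  (d = 15)
Away from these crossings d keeps a constant sign, and checking every integer in [-1000, 1000] confirms d ≠ 0 throughout. Hence the two sides are never equal, so the relation holds for every integer in [-1000, 1000].

No counterexample exists.

Answer: Always true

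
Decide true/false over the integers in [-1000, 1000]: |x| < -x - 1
The claim fails at x = 0:
x = 0: LHS = |0| = 0, RHS = -0 - 1 = -1; 0 < -1 — FAILS

Because a single integer refutes it, the statement is false.

Answer: False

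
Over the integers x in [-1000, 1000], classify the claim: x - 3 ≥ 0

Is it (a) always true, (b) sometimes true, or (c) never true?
Holds at x = 3: LHS = 3 - 3 = 0; 0 ≥ 0 — holds
Fails at x = 0: LHS = 0 - 3 = -3; -3 ≥ 0 — FAILS
It is satisfied by some integers in the range but not all.

Answer: Sometimes true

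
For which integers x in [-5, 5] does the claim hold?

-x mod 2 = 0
Holds for: {-4, -2, 0, 2, 4}
Fails for: {-5, -3, -1, 1, 3, 5}

Answer: {-4, -2, 0, 2, 4}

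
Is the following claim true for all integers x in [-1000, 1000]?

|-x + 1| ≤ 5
The claim fails at x = -5:
x = -5: LHS = |-(-5) + 1| = |6| = 6; 6 ≤ 5 — FAILS

Because a single integer refutes it, the statement is false.

Answer: False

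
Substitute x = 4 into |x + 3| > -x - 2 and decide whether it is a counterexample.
Substitute x = 4 into the relation:
x = 4: LHS = |4 + 3| = |7| = 7, RHS = -4 - 2 = -6; 7 > -6 — holds

The claim holds here, so x = 4 is not a counterexample. (A counterexample exists elsewhere, e.g. x = -3.)

Answer: No, x = 4 is not a counterexample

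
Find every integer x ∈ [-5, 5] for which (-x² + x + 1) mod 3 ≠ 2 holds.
Holds for: {-5, -3, -2, 0, 1, 3, 4}
Fails for: {-4, -1, 2, 5}

Answer: {-5, -3, -2, 0, 1, 3, 4}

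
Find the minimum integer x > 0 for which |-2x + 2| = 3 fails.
Testing positive integers:
x = 1: LHS = |-2·1 + 2| = |0| = 0; 0 = 3 — FAILS  ← smallest positive counterexample

Answer: x = 1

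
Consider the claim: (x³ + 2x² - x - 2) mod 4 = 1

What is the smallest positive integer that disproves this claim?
Testing positive integers:
x = 1: LHS = (1³ + 2·1² - 1 - 2) mod 4 = 0 mod 4 = 0; 0 = 1 — FAILS  ← smallest positive counterexample

Answer: x = 1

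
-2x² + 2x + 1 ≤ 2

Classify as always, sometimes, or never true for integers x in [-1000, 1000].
Over all integers in [-1000, 1000], LHS − RHS is largest at x = 0, where it equals -1:
x = 0: LHS = -2·0² + 2·0 + 1 = 1; 1 ≤ 2 — holds
At the ends of the range:
x = -1000: LHS = -2·(-1000)² + 2·(-1000) + 1 = -2001999; -2001999 ≤ 2 — holds
x = 1000: LHS = -2·1000² + 2·1000 + 1 = -1997999; -1997999 ≤ 2 — holds
Hence LHS − RHS is never positive, i.e. LHS ≤ RHS throughout, so the relation holds for every integer in [-1000, 1000].

No counterexample exists.

Answer: Always true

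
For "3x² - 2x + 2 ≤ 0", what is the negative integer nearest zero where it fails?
Testing negative integers from -1 downward:
x = -1: LHS = 3·(-1)² - 2·(-1) + 2 = 7; 7 ≤ 0 — FAILS  ← closest negative counterexample to 0

Answer: x = -1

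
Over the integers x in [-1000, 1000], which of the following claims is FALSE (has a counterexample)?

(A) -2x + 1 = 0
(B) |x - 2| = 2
(A) x = 0: LHS = -2·0 + 1 = 1; 1 = 0 — FAILS
(B) x = 1: LHS = |1 - 2| = |-1| = 1; 1 = 2 — FAILS

Answer: Both A and B are false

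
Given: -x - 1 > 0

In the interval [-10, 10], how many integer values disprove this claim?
Counterexamples in [-10, 10]: {-1, 0, 1, 2, 3, 4, 5, 6, 7, 8, 9, 10}.

Counting them gives 12 values.

Answer: 12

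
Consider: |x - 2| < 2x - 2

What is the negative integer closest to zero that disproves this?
Testing negative integers from -1 downward:
x = -1: LHS = |(-1) - 2| = |-3| = 3, RHS = 2·(-1) - 2 = -4; 3 < -4 — FAILS  ← closest negative counterexample to 0

Answer: x = -1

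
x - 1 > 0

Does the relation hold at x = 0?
x = 0: LHS = 0 - 1 = -1; -1 > 0 — FAILS

The relation fails at x = 0, so x = 0 is a counterexample.

Answer: No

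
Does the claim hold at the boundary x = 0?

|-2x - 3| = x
x = 0: LHS = |-2·0 - 3| = |-3| = 3; 3 = 0 — FAILS

The relation fails at x = 0, so x = 0 is a counterexample.

Answer: No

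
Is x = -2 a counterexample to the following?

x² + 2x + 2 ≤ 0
Substitute x = -2 into the relation:
x = -2: LHS = (-2)² + 2·(-2) + 2 = 2; 2 ≤ 0 — FAILS

Since the claim fails at x = -2, this value is a counterexample.

Answer: Yes, x = -2 is a counterexample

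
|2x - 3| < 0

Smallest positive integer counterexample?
Testing positive integers:
x = 1: LHS = |2·1 - 3| = |-1| = 1; 1 < 0 — FAILS  ← smallest positive counterexample

Answer: x = 1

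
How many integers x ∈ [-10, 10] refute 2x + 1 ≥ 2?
Counterexamples in [-10, 10]: {-10, -9, -8, -7, -6, -5, -4, -3, -2, -1, 0}.

Counting them gives 11 values.

Answer: 11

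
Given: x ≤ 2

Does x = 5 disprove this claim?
Substitute x = 5 into the relation:
x = 5: 5 ≤ 2 — FAILS

Since the claim fails at x = 5, this value is a counterexample.

Answer: Yes, x = 5 is a counterexample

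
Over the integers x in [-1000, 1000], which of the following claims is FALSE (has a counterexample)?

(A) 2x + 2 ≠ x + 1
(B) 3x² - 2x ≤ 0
(A) x = -1: LHS = 2·(-1) + 2 = 0, RHS = (-1) + 1 = 0; 0 ≠ 0 — FAILS
(B) x = 1: LHS = 3·1² - 2·1 = 1; 1 ≤ 0 — FAILS

Answer: Both A and B are false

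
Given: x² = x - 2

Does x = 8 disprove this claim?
Substitute x = 8 into the relation:
x = 8: LHS = 8² = 64, RHS = 8 - 2 = 6; 64 = 6 — FAILS

Since the claim fails at x = 8, this value is a counterexample.

Answer: Yes, x = 8 is a counterexample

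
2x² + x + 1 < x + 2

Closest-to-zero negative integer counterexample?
Testing negative integers from -1 downward:
x = -1: LHS = 2·(-1)² + (-1) + 1 = 2, RHS = (-1) + 2 = 1; 2 < 1 — FAILS  ← closest negative counterexample to 0

Answer: x = -1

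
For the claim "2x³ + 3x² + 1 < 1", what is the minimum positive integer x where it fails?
Testing positive integers:
x = 1: LHS = 2·1³ + 3·1² + 1 = 6; 6 < 1 — FAILS  ← smallest positive counterexample

Answer: x = 1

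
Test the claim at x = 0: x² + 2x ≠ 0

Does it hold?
x = 0: LHS = 0² + 2·0 = 0; 0 ≠ 0 — FAILS

The relation fails at x = 0, so x = 0 is a counterexample.

Answer: No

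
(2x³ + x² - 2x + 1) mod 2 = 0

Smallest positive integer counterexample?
Testing positive integers:
x = 1: LHS = (2·1³ + 1² - 2·1 + 1) mod 2 = 2 mod 2 = 0; 0 = 0 — holds
x = 2: LHS = (2·2³ + 2² - 2·2 + 1) mod 2 = 17 mod 2 = 1; 1 = 0 — FAILS  ← smallest positive counterexample

Answer: x = 2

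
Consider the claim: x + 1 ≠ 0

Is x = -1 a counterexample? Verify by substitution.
Substitute x = -1 into the relation:
x = -1: LHS = (-1) + 1 = 0; 0 ≠ 0 — FAILS

Since the claim fails at x = -1, this value is a counterexample.

Answer: Yes, x = -1 is a counterexample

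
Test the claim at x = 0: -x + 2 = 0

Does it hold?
x = 0: LHS = -0 + 2 = 2; 2 = 0 — FAILS

The relation fails at x = 0, so x = 0 is a counterexample.

Answer: No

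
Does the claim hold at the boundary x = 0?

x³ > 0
x = 0: LHS = 0³ = 0; 0 > 0 — FAILS

The relation fails at x = 0, so x = 0 is a counterexample.

Answer: No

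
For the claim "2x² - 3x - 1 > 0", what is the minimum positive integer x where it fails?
Testing positive integers:
x = 1: LHS = 2·1² - 3·1 - 1 = -2; -2 > 0 — FAILS  ← smallest positive counterexample

Answer: x = 1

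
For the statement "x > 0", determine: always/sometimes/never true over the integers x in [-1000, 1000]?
Holds at x = 1: 1 > 0 — holds
Fails at x = 0: 0 > 0 — FAILS
It is satisfied by some integers in the range but not all.

Answer: Sometimes true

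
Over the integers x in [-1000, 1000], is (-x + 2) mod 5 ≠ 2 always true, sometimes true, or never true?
Holds at x = 1: LHS = (-1 + 2) mod 5 = 1 mod 5 = 1; 1 ≠ 2 — holds
Fails at x = 0: LHS = (-0 + 2) mod 5 = 2 mod 5 = 2; 2 ≠ 2 — FAILS
It is satisfied by some integers in the range but not all.

Answer: Sometimes true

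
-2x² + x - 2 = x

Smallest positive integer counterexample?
Testing positive integers:
x = 1: LHS = -2·1² + 1 - 2 = -3; -3 = 1 — FAILS  ← smallest positive counterexample

Answer: x = 1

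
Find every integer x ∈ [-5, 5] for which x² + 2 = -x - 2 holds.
Over all integers in [-5, 5], LHS − RHS is always positive; it is smallest at x = 0, where it equals 4:
x = 0: LHS = 0² + 2 = 2, RHS = -0 - 2 = -2; 2 = -2 — FAILS
At the ends of the range:
x = -5: LHS = (-5)² + 2 = 27, RHS = -(-5) - 2 = 3; 27 = 3 — FAILS
x = 5: LHS = 5² + 2 = 27, RHS = -5 - 2 = -7; 27 = -7 — FAILS
Hence LHS − RHS is never 0, i.e. the two sides are never equal, so the claimed relation (=) fails for every integer in [-5, 5].

Answer: None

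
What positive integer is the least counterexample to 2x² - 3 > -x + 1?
Testing positive integers:
x = 1: LHS = 2·1² - 3 = -1, RHS = -1 + 1 = 0; -1 > 0 — FAILS  ← smallest positive counterexample

Answer: x = 1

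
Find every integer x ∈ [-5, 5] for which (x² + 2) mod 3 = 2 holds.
Holds for: {-3, 0, 3}
Fails for: {-5, -4, -2, -1, 1, 2, 4, 5}

Answer: {-3, 0, 3}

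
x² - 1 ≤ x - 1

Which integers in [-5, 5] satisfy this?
Holds for: {0, 1}
Fails for: {-5, -4, -3, -2, -1, 2, 3, 4, 5}

Answer: {0, 1}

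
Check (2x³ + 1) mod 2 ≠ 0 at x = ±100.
x = 100: LHS = (2·100³ + 1) mod 2 = 2000001 mod 2 = 1; 1 ≠ 0 — holds
x = -100: LHS = (2·(-100)³ + 1) mod 2 = (-1999999) mod 2 = 1; 1 ≠ 0 — holds

Answer: Yes, holds for both x = 100 and x = -100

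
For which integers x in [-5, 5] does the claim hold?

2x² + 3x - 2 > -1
Holds for: {-5, -4, -3, -2, 1, 2, 3, 4, 5}
Fails for: {-1, 0}

Answer: {-5, -4, -3, -2, 1, 2, 3, 4, 5}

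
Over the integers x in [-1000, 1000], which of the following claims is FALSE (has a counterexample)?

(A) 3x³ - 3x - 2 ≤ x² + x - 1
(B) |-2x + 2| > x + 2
(A) x = 2: LHS = 3·2³ - 3·2 - 2 = 16, RHS = 2² + 2 - 1 = 5; 16 ≤ 5 — FAILS
(B) x = 0: LHS = |-2·0 + 2| = |2| = 2, RHS = 0 + 2 = 2; 2 > 2 — FAILS

Answer: Both A and B are false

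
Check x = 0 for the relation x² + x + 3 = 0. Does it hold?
x = 0: LHS = 0² + 0 + 3 = 3; 3 = 0 — FAILS

The relation fails at x = 0, so x = 0 is a counterexample.

Answer: No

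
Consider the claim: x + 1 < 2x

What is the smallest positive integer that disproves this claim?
Testing positive integers:
x = 1: LHS = 1 + 1 = 2, RHS = 2·1 = 2; 2 < 2 — FAILS  ← smallest positive counterexample

Answer: x = 1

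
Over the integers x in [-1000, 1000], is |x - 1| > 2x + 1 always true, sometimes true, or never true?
Holds at x = -1: LHS = |(-1) - 1| = |-2| = 2, RHS = 2·(-1) + 1 = -1; 2 > -1 — holds
Fails at x = 0: LHS = |0 - 1| = |-1| = 1, RHS = 2·0 + 1 = 1; 1 > 1 — FAILS
It is satisfied by some integers in the range but not all.

Answer: Sometimes true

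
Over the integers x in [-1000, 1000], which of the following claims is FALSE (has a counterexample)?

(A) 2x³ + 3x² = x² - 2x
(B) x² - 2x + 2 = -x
(A) x = 1: LHS = 2·1³ + 3·1² = 5, RHS = 1² - 2·1 = -1; 5 = -1 — FAILS
(B) x = 0: LHS = 0² - 2·0 + 2 = 2, RHS = -0 = 0; 2 = 0 — FAILS

Answer: Both A and B are false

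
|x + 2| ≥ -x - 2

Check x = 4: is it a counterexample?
Substitute x = 4 into the relation:
x = 4: LHS = |4 + 2| = |6| = 6, RHS = -4 - 2 = -6; 6 ≥ -6 — holds

The relation holds at x = 4, so it is not a counterexample.

Answer: No, x = 4 is not a counterexample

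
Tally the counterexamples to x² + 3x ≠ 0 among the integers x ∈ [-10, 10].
Counterexamples in [-10, 10]: {-3, 0}.

Counting them gives 2 values.

Answer: 2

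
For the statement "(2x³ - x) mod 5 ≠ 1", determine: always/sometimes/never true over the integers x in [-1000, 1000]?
Holds at x = 0: LHS = (2·0³ - 0) mod 5 = 0 mod 5 = 0; 0 ≠ 1 — holds
Fails at x = 1: LHS = (2·1³ - 1) mod 5 = 1 mod 5 = 1; 1 ≠ 1 — FAILS
It is satisfied by some integers in the range but not all.

Answer: Sometimes true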